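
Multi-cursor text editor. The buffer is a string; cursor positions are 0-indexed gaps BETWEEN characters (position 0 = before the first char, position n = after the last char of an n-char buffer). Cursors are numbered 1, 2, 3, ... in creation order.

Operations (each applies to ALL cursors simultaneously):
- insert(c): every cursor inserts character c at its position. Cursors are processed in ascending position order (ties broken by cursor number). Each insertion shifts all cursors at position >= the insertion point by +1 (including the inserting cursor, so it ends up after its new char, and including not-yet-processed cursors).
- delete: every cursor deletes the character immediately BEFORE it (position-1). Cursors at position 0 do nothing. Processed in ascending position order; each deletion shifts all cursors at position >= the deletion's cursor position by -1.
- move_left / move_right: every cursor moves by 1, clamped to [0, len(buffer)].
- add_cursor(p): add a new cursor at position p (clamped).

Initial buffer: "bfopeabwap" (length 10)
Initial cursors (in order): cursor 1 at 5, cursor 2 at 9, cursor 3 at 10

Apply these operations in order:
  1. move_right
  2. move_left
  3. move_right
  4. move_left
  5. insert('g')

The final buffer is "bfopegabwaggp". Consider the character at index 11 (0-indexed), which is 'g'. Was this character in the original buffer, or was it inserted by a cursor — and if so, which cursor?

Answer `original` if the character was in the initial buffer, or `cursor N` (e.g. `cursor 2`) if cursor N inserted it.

After op 1 (move_right): buffer="bfopeabwap" (len 10), cursors c1@6 c2@10 c3@10, authorship ..........
After op 2 (move_left): buffer="bfopeabwap" (len 10), cursors c1@5 c2@9 c3@9, authorship ..........
After op 3 (move_right): buffer="bfopeabwap" (len 10), cursors c1@6 c2@10 c3@10, authorship ..........
After op 4 (move_left): buffer="bfopeabwap" (len 10), cursors c1@5 c2@9 c3@9, authorship ..........
After op 5 (insert('g')): buffer="bfopegabwaggp" (len 13), cursors c1@6 c2@12 c3@12, authorship .....1....23.
Authorship (.=original, N=cursor N): . . . . . 1 . . . . 2 3 .
Index 11: author = 3

Answer: cursor 3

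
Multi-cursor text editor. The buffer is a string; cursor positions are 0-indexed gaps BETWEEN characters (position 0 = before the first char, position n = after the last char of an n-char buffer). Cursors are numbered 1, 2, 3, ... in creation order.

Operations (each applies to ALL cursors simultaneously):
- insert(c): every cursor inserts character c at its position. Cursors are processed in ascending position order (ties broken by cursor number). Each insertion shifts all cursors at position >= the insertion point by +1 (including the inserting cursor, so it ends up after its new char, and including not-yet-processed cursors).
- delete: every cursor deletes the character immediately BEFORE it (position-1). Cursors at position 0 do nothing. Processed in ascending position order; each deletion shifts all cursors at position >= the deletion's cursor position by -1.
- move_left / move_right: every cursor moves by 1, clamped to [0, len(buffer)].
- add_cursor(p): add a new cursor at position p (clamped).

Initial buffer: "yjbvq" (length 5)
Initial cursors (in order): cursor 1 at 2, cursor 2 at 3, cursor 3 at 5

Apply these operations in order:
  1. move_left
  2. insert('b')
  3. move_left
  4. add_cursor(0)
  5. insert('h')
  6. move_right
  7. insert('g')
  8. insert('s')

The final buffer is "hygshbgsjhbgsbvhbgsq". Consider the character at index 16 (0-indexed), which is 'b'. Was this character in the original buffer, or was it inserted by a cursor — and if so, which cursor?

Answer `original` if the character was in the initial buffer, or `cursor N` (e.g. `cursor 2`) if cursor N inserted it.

After op 1 (move_left): buffer="yjbvq" (len 5), cursors c1@1 c2@2 c3@4, authorship .....
After op 2 (insert('b')): buffer="ybjbbvbq" (len 8), cursors c1@2 c2@4 c3@7, authorship .1.2..3.
After op 3 (move_left): buffer="ybjbbvbq" (len 8), cursors c1@1 c2@3 c3@6, authorship .1.2..3.
After op 4 (add_cursor(0)): buffer="ybjbbvbq" (len 8), cursors c4@0 c1@1 c2@3 c3@6, authorship .1.2..3.
After op 5 (insert('h')): buffer="hyhbjhbbvhbq" (len 12), cursors c4@1 c1@3 c2@6 c3@10, authorship 4.11.22..33.
After op 6 (move_right): buffer="hyhbjhbbvhbq" (len 12), cursors c4@2 c1@4 c2@7 c3@11, authorship 4.11.22..33.
After op 7 (insert('g')): buffer="hyghbgjhbgbvhbgq" (len 16), cursors c4@3 c1@6 c2@10 c3@15, authorship 4.4111.222..333.
After op 8 (insert('s')): buffer="hygshbgsjhbgsbvhbgsq" (len 20), cursors c4@4 c1@8 c2@13 c3@19, authorship 4.441111.2222..3333.
Authorship (.=original, N=cursor N): 4 . 4 4 1 1 1 1 . 2 2 2 2 . . 3 3 3 3 .
Index 16: author = 3

Answer: cursor 3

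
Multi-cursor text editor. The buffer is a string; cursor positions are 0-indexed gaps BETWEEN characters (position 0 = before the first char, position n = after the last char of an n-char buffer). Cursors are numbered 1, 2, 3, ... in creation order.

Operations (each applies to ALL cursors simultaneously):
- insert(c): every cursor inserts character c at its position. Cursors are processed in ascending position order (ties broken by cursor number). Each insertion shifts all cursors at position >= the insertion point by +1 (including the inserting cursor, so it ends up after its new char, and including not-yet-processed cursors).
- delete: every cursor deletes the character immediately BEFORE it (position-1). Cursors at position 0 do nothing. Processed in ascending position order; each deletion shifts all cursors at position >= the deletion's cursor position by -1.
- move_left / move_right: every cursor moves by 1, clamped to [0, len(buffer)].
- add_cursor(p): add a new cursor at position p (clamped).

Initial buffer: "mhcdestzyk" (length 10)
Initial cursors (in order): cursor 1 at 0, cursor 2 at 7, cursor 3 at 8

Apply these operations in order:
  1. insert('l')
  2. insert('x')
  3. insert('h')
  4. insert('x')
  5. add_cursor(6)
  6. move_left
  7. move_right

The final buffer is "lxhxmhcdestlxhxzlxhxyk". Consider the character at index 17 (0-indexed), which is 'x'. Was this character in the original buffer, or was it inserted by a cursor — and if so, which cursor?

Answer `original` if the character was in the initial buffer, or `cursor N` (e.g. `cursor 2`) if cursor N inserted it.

After op 1 (insert('l')): buffer="lmhcdestlzlyk" (len 13), cursors c1@1 c2@9 c3@11, authorship 1.......2.3..
After op 2 (insert('x')): buffer="lxmhcdestlxzlxyk" (len 16), cursors c1@2 c2@11 c3@14, authorship 11.......22.33..
After op 3 (insert('h')): buffer="lxhmhcdestlxhzlxhyk" (len 19), cursors c1@3 c2@13 c3@17, authorship 111.......222.333..
After op 4 (insert('x')): buffer="lxhxmhcdestlxhxzlxhxyk" (len 22), cursors c1@4 c2@15 c3@20, authorship 1111.......2222.3333..
After op 5 (add_cursor(6)): buffer="lxhxmhcdestlxhxzlxhxyk" (len 22), cursors c1@4 c4@6 c2@15 c3@20, authorship 1111.......2222.3333..
After op 6 (move_left): buffer="lxhxmhcdestlxhxzlxhxyk" (len 22), cursors c1@3 c4@5 c2@14 c3@19, authorship 1111.......2222.3333..
After op 7 (move_right): buffer="lxhxmhcdestlxhxzlxhxyk" (len 22), cursors c1@4 c4@6 c2@15 c3@20, authorship 1111.......2222.3333..
Authorship (.=original, N=cursor N): 1 1 1 1 . . . . . . . 2 2 2 2 . 3 3 3 3 . .
Index 17: author = 3

Answer: cursor 3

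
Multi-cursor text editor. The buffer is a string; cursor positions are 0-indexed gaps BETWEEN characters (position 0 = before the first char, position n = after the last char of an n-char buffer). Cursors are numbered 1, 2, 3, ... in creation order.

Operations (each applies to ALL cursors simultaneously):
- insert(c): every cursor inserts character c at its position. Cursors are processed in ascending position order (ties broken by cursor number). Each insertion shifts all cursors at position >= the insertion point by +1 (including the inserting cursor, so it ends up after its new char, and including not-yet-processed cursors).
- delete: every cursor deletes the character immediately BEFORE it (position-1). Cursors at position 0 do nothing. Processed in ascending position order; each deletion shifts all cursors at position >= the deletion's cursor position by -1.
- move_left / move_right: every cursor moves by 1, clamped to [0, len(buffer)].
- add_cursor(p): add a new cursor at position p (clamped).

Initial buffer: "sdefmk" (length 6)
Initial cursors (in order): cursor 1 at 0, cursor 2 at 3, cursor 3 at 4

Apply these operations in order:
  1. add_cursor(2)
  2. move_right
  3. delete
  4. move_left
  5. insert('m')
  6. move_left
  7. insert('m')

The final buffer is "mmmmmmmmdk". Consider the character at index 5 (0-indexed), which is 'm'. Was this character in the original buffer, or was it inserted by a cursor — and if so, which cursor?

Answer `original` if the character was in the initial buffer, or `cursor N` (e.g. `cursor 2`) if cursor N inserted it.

After op 1 (add_cursor(2)): buffer="sdefmk" (len 6), cursors c1@0 c4@2 c2@3 c3@4, authorship ......
After op 2 (move_right): buffer="sdefmk" (len 6), cursors c1@1 c4@3 c2@4 c3@5, authorship ......
After op 3 (delete): buffer="dk" (len 2), cursors c1@0 c2@1 c3@1 c4@1, authorship ..
After op 4 (move_left): buffer="dk" (len 2), cursors c1@0 c2@0 c3@0 c4@0, authorship ..
After op 5 (insert('m')): buffer="mmmmdk" (len 6), cursors c1@4 c2@4 c3@4 c4@4, authorship 1234..
After op 6 (move_left): buffer="mmmmdk" (len 6), cursors c1@3 c2@3 c3@3 c4@3, authorship 1234..
After op 7 (insert('m')): buffer="mmmmmmmmdk" (len 10), cursors c1@7 c2@7 c3@7 c4@7, authorship 12312344..
Authorship (.=original, N=cursor N): 1 2 3 1 2 3 4 4 . .
Index 5: author = 3

Answer: cursor 3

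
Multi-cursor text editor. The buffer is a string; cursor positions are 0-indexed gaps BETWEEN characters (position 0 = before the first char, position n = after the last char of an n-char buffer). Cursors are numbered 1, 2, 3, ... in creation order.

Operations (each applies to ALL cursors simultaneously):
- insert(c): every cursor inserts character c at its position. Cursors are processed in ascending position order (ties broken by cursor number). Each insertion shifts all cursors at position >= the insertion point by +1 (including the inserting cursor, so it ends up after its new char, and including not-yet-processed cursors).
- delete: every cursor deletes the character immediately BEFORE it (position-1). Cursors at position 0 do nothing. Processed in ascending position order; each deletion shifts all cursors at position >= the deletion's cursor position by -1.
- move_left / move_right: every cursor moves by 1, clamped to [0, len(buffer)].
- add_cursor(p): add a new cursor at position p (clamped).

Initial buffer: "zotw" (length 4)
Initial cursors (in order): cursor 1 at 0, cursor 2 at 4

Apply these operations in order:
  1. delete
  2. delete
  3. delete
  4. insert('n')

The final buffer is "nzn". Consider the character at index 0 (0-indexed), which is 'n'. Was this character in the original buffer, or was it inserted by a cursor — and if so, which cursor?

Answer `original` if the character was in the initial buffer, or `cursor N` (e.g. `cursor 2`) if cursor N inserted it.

Answer: cursor 1

Derivation:
After op 1 (delete): buffer="zot" (len 3), cursors c1@0 c2@3, authorship ...
After op 2 (delete): buffer="zo" (len 2), cursors c1@0 c2@2, authorship ..
After op 3 (delete): buffer="z" (len 1), cursors c1@0 c2@1, authorship .
After op 4 (insert('n')): buffer="nzn" (len 3), cursors c1@1 c2@3, authorship 1.2
Authorship (.=original, N=cursor N): 1 . 2
Index 0: author = 1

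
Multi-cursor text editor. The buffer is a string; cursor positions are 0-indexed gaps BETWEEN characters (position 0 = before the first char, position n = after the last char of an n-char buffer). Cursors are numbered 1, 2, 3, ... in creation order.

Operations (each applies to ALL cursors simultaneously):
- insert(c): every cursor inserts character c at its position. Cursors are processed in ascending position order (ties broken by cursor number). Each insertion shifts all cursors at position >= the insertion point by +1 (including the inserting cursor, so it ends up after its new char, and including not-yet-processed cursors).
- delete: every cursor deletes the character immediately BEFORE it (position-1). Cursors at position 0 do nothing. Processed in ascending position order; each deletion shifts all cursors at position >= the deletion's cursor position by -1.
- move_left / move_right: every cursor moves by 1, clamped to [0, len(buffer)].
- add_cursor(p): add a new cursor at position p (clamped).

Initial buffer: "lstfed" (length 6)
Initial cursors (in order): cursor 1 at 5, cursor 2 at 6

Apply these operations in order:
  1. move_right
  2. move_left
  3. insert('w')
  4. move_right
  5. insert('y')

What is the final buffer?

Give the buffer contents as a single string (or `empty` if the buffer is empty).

Answer: lstfewwdyy

Derivation:
After op 1 (move_right): buffer="lstfed" (len 6), cursors c1@6 c2@6, authorship ......
After op 2 (move_left): buffer="lstfed" (len 6), cursors c1@5 c2@5, authorship ......
After op 3 (insert('w')): buffer="lstfewwd" (len 8), cursors c1@7 c2@7, authorship .....12.
After op 4 (move_right): buffer="lstfewwd" (len 8), cursors c1@8 c2@8, authorship .....12.
After op 5 (insert('y')): buffer="lstfewwdyy" (len 10), cursors c1@10 c2@10, authorship .....12.12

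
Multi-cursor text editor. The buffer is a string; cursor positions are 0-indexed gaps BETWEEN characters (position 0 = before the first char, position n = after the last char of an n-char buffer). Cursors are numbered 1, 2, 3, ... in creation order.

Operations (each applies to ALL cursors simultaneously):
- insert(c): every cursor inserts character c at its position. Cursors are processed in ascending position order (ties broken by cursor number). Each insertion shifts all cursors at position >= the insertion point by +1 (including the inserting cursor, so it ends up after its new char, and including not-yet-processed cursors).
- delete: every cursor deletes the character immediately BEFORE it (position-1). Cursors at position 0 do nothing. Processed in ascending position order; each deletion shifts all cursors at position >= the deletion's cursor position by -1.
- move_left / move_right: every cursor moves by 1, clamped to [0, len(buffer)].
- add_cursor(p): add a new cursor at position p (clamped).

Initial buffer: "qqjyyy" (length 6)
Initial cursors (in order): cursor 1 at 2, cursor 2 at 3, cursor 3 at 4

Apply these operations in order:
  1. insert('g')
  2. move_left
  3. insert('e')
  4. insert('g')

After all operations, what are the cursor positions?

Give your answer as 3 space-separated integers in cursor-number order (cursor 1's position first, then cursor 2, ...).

After op 1 (insert('g')): buffer="qqgjgygyy" (len 9), cursors c1@3 c2@5 c3@7, authorship ..1.2.3..
After op 2 (move_left): buffer="qqgjgygyy" (len 9), cursors c1@2 c2@4 c3@6, authorship ..1.2.3..
After op 3 (insert('e')): buffer="qqegjegyegyy" (len 12), cursors c1@3 c2@6 c3@9, authorship ..11.22.33..
After op 4 (insert('g')): buffer="qqeggjeggyeggyy" (len 15), cursors c1@4 c2@8 c3@12, authorship ..111.222.333..

Answer: 4 8 12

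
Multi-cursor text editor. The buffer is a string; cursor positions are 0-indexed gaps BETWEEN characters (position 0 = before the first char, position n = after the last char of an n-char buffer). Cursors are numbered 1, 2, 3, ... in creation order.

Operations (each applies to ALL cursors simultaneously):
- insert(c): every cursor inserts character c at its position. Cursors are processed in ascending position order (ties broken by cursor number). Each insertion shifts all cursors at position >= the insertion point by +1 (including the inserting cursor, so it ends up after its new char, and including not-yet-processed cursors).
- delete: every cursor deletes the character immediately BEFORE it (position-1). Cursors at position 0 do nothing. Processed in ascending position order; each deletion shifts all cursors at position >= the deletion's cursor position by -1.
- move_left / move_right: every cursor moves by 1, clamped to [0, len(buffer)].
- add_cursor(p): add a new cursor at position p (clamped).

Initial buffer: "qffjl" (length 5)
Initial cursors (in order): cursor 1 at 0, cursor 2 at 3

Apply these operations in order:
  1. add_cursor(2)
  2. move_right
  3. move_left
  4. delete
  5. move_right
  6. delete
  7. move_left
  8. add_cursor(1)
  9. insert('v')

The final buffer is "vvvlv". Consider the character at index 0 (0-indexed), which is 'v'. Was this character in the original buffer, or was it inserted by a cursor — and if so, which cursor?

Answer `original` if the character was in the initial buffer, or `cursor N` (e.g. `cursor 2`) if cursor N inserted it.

Answer: cursor 1

Derivation:
After op 1 (add_cursor(2)): buffer="qffjl" (len 5), cursors c1@0 c3@2 c2@3, authorship .....
After op 2 (move_right): buffer="qffjl" (len 5), cursors c1@1 c3@3 c2@4, authorship .....
After op 3 (move_left): buffer="qffjl" (len 5), cursors c1@0 c3@2 c2@3, authorship .....
After op 4 (delete): buffer="qjl" (len 3), cursors c1@0 c2@1 c3@1, authorship ...
After op 5 (move_right): buffer="qjl" (len 3), cursors c1@1 c2@2 c3@2, authorship ...
After op 6 (delete): buffer="l" (len 1), cursors c1@0 c2@0 c3@0, authorship .
After op 7 (move_left): buffer="l" (len 1), cursors c1@0 c2@0 c3@0, authorship .
After op 8 (add_cursor(1)): buffer="l" (len 1), cursors c1@0 c2@0 c3@0 c4@1, authorship .
After op 9 (insert('v')): buffer="vvvlv" (len 5), cursors c1@3 c2@3 c3@3 c4@5, authorship 123.4
Authorship (.=original, N=cursor N): 1 2 3 . 4
Index 0: author = 1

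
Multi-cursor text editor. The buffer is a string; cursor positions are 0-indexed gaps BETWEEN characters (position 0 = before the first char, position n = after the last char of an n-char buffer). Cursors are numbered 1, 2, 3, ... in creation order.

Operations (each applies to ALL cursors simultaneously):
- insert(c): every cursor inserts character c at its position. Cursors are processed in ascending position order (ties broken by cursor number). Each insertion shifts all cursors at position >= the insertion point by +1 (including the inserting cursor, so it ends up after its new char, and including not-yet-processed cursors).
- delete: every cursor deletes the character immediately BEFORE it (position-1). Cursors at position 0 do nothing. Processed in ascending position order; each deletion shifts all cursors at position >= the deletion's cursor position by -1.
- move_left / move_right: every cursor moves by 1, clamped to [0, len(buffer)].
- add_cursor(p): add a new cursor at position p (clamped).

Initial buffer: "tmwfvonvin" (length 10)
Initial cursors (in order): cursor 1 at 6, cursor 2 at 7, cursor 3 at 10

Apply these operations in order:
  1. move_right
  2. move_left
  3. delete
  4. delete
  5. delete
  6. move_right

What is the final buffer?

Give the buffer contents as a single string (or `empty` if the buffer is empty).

Answer: n

Derivation:
After op 1 (move_right): buffer="tmwfvonvin" (len 10), cursors c1@7 c2@8 c3@10, authorship ..........
After op 2 (move_left): buffer="tmwfvonvin" (len 10), cursors c1@6 c2@7 c3@9, authorship ..........
After op 3 (delete): buffer="tmwfvvn" (len 7), cursors c1@5 c2@5 c3@6, authorship .......
After op 4 (delete): buffer="tmwn" (len 4), cursors c1@3 c2@3 c3@3, authorship ....
After op 5 (delete): buffer="n" (len 1), cursors c1@0 c2@0 c3@0, authorship .
After op 6 (move_right): buffer="n" (len 1), cursors c1@1 c2@1 c3@1, authorship .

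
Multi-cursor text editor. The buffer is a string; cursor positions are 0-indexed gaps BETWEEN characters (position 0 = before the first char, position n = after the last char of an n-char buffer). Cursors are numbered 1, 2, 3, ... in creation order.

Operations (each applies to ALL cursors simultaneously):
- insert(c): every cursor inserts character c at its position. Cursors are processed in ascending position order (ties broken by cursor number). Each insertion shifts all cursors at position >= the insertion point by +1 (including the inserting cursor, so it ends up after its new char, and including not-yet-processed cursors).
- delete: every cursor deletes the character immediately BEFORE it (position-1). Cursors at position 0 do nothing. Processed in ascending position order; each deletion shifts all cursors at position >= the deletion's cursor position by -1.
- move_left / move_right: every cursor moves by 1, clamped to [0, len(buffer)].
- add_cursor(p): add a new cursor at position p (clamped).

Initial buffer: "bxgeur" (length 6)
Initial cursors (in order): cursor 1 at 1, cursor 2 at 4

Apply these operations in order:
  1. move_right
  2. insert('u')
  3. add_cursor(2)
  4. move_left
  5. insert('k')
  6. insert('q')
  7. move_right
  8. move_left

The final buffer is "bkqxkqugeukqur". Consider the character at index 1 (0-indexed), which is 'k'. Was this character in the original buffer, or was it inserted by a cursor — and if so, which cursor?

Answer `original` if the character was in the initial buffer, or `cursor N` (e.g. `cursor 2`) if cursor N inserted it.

Answer: cursor 3

Derivation:
After op 1 (move_right): buffer="bxgeur" (len 6), cursors c1@2 c2@5, authorship ......
After op 2 (insert('u')): buffer="bxugeuur" (len 8), cursors c1@3 c2@7, authorship ..1...2.
After op 3 (add_cursor(2)): buffer="bxugeuur" (len 8), cursors c3@2 c1@3 c2@7, authorship ..1...2.
After op 4 (move_left): buffer="bxugeuur" (len 8), cursors c3@1 c1@2 c2@6, authorship ..1...2.
After op 5 (insert('k')): buffer="bkxkugeukur" (len 11), cursors c3@2 c1@4 c2@9, authorship .3.11...22.
After op 6 (insert('q')): buffer="bkqxkqugeukqur" (len 14), cursors c3@3 c1@6 c2@12, authorship .33.111...222.
After op 7 (move_right): buffer="bkqxkqugeukqur" (len 14), cursors c3@4 c1@7 c2@13, authorship .33.111...222.
After op 8 (move_left): buffer="bkqxkqugeukqur" (len 14), cursors c3@3 c1@6 c2@12, authorship .33.111...222.
Authorship (.=original, N=cursor N): . 3 3 . 1 1 1 . . . 2 2 2 .
Index 1: author = 3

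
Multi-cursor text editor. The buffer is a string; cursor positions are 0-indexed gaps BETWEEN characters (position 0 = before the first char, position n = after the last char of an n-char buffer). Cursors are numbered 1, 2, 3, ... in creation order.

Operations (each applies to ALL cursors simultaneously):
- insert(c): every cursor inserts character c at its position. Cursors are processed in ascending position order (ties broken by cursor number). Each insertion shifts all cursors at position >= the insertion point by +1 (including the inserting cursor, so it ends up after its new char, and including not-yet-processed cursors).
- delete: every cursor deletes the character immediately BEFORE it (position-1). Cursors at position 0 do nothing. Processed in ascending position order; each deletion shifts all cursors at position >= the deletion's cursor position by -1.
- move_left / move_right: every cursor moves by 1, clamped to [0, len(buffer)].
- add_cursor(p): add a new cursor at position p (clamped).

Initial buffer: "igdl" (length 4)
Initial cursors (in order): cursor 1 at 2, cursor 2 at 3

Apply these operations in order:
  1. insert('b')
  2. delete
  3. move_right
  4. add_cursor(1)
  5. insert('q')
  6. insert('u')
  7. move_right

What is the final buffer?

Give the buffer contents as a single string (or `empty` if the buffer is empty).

Answer: iqugdqulqu

Derivation:
After op 1 (insert('b')): buffer="igbdbl" (len 6), cursors c1@3 c2@5, authorship ..1.2.
After op 2 (delete): buffer="igdl" (len 4), cursors c1@2 c2@3, authorship ....
After op 3 (move_right): buffer="igdl" (len 4), cursors c1@3 c2@4, authorship ....
After op 4 (add_cursor(1)): buffer="igdl" (len 4), cursors c3@1 c1@3 c2@4, authorship ....
After op 5 (insert('q')): buffer="iqgdqlq" (len 7), cursors c3@2 c1@5 c2@7, authorship .3..1.2
After op 6 (insert('u')): buffer="iqugdqulqu" (len 10), cursors c3@3 c1@7 c2@10, authorship .33..11.22
After op 7 (move_right): buffer="iqugdqulqu" (len 10), cursors c3@4 c1@8 c2@10, authorship .33..11.22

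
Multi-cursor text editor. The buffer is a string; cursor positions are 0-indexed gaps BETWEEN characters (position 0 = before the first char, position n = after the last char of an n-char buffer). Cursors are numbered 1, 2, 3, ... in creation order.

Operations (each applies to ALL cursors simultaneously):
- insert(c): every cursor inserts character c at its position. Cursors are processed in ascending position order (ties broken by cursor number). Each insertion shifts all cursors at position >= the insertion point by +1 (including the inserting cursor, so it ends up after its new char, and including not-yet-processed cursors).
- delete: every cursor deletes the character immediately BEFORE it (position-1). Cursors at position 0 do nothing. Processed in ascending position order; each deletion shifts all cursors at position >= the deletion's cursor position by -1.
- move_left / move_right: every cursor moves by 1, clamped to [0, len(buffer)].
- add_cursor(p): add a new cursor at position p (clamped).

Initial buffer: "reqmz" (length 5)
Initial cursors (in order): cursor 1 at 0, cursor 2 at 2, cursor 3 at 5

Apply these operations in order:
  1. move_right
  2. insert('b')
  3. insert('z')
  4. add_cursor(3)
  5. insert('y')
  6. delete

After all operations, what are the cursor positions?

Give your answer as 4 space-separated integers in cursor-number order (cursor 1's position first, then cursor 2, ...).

After op 1 (move_right): buffer="reqmz" (len 5), cursors c1@1 c2@3 c3@5, authorship .....
After op 2 (insert('b')): buffer="rbeqbmzb" (len 8), cursors c1@2 c2@5 c3@8, authorship .1..2..3
After op 3 (insert('z')): buffer="rbzeqbzmzbz" (len 11), cursors c1@3 c2@7 c3@11, authorship .11..22..33
After op 4 (add_cursor(3)): buffer="rbzeqbzmzbz" (len 11), cursors c1@3 c4@3 c2@7 c3@11, authorship .11..22..33
After op 5 (insert('y')): buffer="rbzyyeqbzymzbzy" (len 15), cursors c1@5 c4@5 c2@10 c3@15, authorship .1114..222..333
After op 6 (delete): buffer="rbzeqbzmzbz" (len 11), cursors c1@3 c4@3 c2@7 c3@11, authorship .11..22..33

Answer: 3 7 11 3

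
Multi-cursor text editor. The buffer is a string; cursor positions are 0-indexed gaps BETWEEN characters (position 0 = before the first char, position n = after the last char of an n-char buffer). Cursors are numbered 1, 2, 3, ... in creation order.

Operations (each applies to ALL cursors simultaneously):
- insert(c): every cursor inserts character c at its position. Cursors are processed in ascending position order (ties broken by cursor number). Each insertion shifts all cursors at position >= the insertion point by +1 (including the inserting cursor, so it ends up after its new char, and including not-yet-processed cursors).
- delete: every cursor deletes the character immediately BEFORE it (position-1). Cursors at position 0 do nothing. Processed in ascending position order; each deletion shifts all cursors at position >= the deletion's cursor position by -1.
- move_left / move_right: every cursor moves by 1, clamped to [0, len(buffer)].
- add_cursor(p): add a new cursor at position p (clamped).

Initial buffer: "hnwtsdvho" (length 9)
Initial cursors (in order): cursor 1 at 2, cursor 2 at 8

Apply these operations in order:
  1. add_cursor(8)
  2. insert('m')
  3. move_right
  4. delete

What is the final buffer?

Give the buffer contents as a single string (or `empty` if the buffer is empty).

After op 1 (add_cursor(8)): buffer="hnwtsdvho" (len 9), cursors c1@2 c2@8 c3@8, authorship .........
After op 2 (insert('m')): buffer="hnmwtsdvhmmo" (len 12), cursors c1@3 c2@11 c3@11, authorship ..1......23.
After op 3 (move_right): buffer="hnmwtsdvhmmo" (len 12), cursors c1@4 c2@12 c3@12, authorship ..1......23.
After op 4 (delete): buffer="hnmtsdvhm" (len 9), cursors c1@3 c2@9 c3@9, authorship ..1.....2

Answer: hnmtsdvhm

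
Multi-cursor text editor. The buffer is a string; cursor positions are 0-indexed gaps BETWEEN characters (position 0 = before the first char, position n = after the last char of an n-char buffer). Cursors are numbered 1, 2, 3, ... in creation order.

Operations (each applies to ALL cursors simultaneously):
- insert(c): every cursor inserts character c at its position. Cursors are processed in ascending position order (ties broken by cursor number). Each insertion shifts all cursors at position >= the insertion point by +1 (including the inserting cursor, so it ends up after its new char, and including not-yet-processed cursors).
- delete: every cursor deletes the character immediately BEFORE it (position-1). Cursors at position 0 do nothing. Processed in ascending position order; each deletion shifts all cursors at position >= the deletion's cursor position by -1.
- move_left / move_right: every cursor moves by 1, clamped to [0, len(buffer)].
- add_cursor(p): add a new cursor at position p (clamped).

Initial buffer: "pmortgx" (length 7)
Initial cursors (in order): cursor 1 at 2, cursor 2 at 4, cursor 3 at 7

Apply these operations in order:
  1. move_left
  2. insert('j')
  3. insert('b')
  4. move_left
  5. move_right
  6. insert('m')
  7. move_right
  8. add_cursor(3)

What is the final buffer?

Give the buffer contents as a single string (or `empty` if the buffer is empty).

Answer: pjbmmojbmrtgjbmx

Derivation:
After op 1 (move_left): buffer="pmortgx" (len 7), cursors c1@1 c2@3 c3@6, authorship .......
After op 2 (insert('j')): buffer="pjmojrtgjx" (len 10), cursors c1@2 c2@5 c3@9, authorship .1..2...3.
After op 3 (insert('b')): buffer="pjbmojbrtgjbx" (len 13), cursors c1@3 c2@7 c3@12, authorship .11..22...33.
After op 4 (move_left): buffer="pjbmojbrtgjbx" (len 13), cursors c1@2 c2@6 c3@11, authorship .11..22...33.
After op 5 (move_right): buffer="pjbmojbrtgjbx" (len 13), cursors c1@3 c2@7 c3@12, authorship .11..22...33.
After op 6 (insert('m')): buffer="pjbmmojbmrtgjbmx" (len 16), cursors c1@4 c2@9 c3@15, authorship .111..222...333.
After op 7 (move_right): buffer="pjbmmojbmrtgjbmx" (len 16), cursors c1@5 c2@10 c3@16, authorship .111..222...333.
After op 8 (add_cursor(3)): buffer="pjbmmojbmrtgjbmx" (len 16), cursors c4@3 c1@5 c2@10 c3@16, authorship .111..222...333.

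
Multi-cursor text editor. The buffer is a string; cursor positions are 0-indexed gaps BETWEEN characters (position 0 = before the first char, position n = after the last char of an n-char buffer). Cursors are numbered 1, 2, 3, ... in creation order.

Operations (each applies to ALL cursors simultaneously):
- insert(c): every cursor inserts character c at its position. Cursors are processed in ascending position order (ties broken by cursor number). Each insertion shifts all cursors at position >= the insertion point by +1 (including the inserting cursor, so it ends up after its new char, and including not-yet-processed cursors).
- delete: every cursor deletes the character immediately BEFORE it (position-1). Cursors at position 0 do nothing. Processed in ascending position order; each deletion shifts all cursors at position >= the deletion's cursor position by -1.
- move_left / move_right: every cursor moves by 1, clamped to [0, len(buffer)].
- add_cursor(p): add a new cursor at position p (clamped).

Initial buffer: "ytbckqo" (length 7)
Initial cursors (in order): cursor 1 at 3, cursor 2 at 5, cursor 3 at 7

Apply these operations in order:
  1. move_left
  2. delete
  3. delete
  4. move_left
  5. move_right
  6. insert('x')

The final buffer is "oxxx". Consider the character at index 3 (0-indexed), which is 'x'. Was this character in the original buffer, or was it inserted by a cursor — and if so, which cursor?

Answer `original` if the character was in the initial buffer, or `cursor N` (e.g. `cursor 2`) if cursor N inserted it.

Answer: cursor 3

Derivation:
After op 1 (move_left): buffer="ytbckqo" (len 7), cursors c1@2 c2@4 c3@6, authorship .......
After op 2 (delete): buffer="ybko" (len 4), cursors c1@1 c2@2 c3@3, authorship ....
After op 3 (delete): buffer="o" (len 1), cursors c1@0 c2@0 c3@0, authorship .
After op 4 (move_left): buffer="o" (len 1), cursors c1@0 c2@0 c3@0, authorship .
After op 5 (move_right): buffer="o" (len 1), cursors c1@1 c2@1 c3@1, authorship .
After op 6 (insert('x')): buffer="oxxx" (len 4), cursors c1@4 c2@4 c3@4, authorship .123
Authorship (.=original, N=cursor N): . 1 2 3
Index 3: author = 3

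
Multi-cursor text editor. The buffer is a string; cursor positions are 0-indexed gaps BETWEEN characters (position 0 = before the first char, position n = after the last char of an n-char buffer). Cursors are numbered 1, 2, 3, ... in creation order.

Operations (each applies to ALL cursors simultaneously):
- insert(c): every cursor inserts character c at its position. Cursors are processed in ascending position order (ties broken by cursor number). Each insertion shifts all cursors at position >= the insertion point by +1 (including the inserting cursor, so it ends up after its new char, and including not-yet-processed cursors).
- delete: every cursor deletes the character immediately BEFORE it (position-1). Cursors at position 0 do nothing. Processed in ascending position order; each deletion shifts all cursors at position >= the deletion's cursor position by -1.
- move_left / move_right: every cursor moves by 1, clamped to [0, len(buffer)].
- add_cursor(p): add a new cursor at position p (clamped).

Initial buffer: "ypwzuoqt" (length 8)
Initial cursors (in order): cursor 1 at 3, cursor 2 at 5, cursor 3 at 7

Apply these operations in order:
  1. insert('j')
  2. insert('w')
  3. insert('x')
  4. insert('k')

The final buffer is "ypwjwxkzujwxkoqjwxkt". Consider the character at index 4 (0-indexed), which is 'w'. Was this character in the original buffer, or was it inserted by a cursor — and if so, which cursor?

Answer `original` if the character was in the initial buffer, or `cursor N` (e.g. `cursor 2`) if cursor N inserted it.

Answer: cursor 1

Derivation:
After op 1 (insert('j')): buffer="ypwjzujoqjt" (len 11), cursors c1@4 c2@7 c3@10, authorship ...1..2..3.
After op 2 (insert('w')): buffer="ypwjwzujwoqjwt" (len 14), cursors c1@5 c2@9 c3@13, authorship ...11..22..33.
After op 3 (insert('x')): buffer="ypwjwxzujwxoqjwxt" (len 17), cursors c1@6 c2@11 c3@16, authorship ...111..222..333.
After op 4 (insert('k')): buffer="ypwjwxkzujwxkoqjwxkt" (len 20), cursors c1@7 c2@13 c3@19, authorship ...1111..2222..3333.
Authorship (.=original, N=cursor N): . . . 1 1 1 1 . . 2 2 2 2 . . 3 3 3 3 .
Index 4: author = 1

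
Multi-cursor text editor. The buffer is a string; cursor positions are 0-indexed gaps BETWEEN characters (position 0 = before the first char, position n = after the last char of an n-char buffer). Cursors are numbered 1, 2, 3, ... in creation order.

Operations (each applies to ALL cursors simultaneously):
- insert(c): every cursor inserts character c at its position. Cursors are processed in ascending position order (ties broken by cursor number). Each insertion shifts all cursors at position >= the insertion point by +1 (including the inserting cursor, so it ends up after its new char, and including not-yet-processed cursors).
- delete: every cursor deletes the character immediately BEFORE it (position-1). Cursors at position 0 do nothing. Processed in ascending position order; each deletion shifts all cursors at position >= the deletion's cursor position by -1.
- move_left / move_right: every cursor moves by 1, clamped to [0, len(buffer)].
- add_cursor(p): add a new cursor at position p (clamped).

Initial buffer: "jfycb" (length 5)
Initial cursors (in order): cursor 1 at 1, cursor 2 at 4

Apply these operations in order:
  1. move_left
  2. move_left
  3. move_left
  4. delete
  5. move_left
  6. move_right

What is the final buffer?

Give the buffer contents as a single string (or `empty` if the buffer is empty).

Answer: fycb

Derivation:
After op 1 (move_left): buffer="jfycb" (len 5), cursors c1@0 c2@3, authorship .....
After op 2 (move_left): buffer="jfycb" (len 5), cursors c1@0 c2@2, authorship .....
After op 3 (move_left): buffer="jfycb" (len 5), cursors c1@0 c2@1, authorship .....
After op 4 (delete): buffer="fycb" (len 4), cursors c1@0 c2@0, authorship ....
After op 5 (move_left): buffer="fycb" (len 4), cursors c1@0 c2@0, authorship ....
After op 6 (move_right): buffer="fycb" (len 4), cursors c1@1 c2@1, authorship ....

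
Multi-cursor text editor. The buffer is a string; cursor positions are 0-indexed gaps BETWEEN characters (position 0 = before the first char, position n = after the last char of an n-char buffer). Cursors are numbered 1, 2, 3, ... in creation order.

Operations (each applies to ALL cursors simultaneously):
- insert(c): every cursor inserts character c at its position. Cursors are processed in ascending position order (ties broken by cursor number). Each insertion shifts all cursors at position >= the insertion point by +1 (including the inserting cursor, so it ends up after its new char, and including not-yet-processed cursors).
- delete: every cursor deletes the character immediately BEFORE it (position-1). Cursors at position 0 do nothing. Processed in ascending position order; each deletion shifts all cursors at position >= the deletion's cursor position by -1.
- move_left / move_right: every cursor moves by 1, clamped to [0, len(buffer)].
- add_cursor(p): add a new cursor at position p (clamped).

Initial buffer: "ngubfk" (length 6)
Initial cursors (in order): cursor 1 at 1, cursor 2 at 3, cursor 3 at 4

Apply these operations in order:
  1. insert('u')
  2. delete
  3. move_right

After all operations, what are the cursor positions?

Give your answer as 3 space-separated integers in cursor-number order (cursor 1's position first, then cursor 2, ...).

Answer: 2 4 5

Derivation:
After op 1 (insert('u')): buffer="nuguubufk" (len 9), cursors c1@2 c2@5 c3@7, authorship .1..2.3..
After op 2 (delete): buffer="ngubfk" (len 6), cursors c1@1 c2@3 c3@4, authorship ......
After op 3 (move_right): buffer="ngubfk" (len 6), cursors c1@2 c2@4 c3@5, authorship ......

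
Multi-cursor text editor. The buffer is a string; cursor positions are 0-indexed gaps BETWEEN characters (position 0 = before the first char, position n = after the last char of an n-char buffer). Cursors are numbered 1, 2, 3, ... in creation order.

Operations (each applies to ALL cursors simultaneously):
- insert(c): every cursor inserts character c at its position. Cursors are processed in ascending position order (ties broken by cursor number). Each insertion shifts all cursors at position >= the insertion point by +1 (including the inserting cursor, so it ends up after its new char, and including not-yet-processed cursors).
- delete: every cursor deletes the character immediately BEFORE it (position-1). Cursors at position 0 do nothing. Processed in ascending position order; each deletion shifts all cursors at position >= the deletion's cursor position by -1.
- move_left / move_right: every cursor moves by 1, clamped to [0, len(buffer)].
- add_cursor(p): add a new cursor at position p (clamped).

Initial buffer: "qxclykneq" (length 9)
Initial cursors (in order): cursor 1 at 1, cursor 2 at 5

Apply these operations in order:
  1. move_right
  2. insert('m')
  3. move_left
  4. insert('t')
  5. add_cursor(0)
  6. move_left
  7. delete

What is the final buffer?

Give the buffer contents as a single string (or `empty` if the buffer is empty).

After op 1 (move_right): buffer="qxclykneq" (len 9), cursors c1@2 c2@6, authorship .........
After op 2 (insert('m')): buffer="qxmclykmneq" (len 11), cursors c1@3 c2@8, authorship ..1....2...
After op 3 (move_left): buffer="qxmclykmneq" (len 11), cursors c1@2 c2@7, authorship ..1....2...
After op 4 (insert('t')): buffer="qxtmclyktmneq" (len 13), cursors c1@3 c2@9, authorship ..11....22...
After op 5 (add_cursor(0)): buffer="qxtmclyktmneq" (len 13), cursors c3@0 c1@3 c2@9, authorship ..11....22...
After op 6 (move_left): buffer="qxtmclyktmneq" (len 13), cursors c3@0 c1@2 c2@8, authorship ..11....22...
After op 7 (delete): buffer="qtmclytmneq" (len 11), cursors c3@0 c1@1 c2@6, authorship .11...22...

Answer: qtmclytmneq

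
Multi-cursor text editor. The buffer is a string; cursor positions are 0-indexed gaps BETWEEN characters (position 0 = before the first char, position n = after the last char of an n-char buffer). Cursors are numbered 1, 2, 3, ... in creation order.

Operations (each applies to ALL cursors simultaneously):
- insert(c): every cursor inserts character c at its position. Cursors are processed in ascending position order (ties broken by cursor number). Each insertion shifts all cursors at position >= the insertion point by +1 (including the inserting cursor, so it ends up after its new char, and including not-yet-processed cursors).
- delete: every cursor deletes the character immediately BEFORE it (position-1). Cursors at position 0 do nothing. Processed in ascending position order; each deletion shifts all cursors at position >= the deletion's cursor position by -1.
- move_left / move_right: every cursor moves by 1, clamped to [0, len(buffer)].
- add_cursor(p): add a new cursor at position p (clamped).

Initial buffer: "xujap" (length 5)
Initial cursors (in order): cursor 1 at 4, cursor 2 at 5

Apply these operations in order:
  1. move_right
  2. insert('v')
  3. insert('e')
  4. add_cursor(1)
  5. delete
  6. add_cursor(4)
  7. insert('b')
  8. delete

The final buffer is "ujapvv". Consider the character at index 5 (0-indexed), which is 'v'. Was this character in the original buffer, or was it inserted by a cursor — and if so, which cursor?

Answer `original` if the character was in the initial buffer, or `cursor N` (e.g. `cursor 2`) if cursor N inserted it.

After op 1 (move_right): buffer="xujap" (len 5), cursors c1@5 c2@5, authorship .....
After op 2 (insert('v')): buffer="xujapvv" (len 7), cursors c1@7 c2@7, authorship .....12
After op 3 (insert('e')): buffer="xujapvvee" (len 9), cursors c1@9 c2@9, authorship .....1212
After op 4 (add_cursor(1)): buffer="xujapvvee" (len 9), cursors c3@1 c1@9 c2@9, authorship .....1212
After op 5 (delete): buffer="ujapvv" (len 6), cursors c3@0 c1@6 c2@6, authorship ....12
After op 6 (add_cursor(4)): buffer="ujapvv" (len 6), cursors c3@0 c4@4 c1@6 c2@6, authorship ....12
After op 7 (insert('b')): buffer="bujapbvvbb" (len 10), cursors c3@1 c4@6 c1@10 c2@10, authorship 3....41212
After op 8 (delete): buffer="ujapvv" (len 6), cursors c3@0 c4@4 c1@6 c2@6, authorship ....12
Authorship (.=original, N=cursor N): . . . . 1 2
Index 5: author = 2

Answer: cursor 2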